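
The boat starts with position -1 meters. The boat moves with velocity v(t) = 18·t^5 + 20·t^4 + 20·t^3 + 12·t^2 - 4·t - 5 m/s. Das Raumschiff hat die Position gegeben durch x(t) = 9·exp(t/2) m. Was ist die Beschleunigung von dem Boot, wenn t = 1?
Um dies zu lösen, müssen wir 1 Ableitung unserer Gleichung für die Geschwindigkeit v(t) = 18·t^5 + 20·t^4 + 20·t^3 + 12·t^2 - 4·t - 5 nehmen. Durch Ableiten von der Geschwindigkeit erhalten wir die Beschleunigung: a(t) = 90·t^4 + 80·t^3 + 60·t^2 + 24·t - 4. Aus der Gleichung für die Beschleunigung a(t) = 90·t^4 + 80·t^3 + 60·t^2 + 24·t - 4, setzen wir t = 1 ein und erhalten a = 250.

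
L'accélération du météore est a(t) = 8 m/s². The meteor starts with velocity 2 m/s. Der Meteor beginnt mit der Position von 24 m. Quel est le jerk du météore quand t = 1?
Nous devons dériver notre équation de l'accélération a(t) = 8 1 fois. En dérivant l'accélération, nous obtenons le jerk: j(t) = 0. Nous avons le jerk j(t) = 0. En substituant t = 1: j(1) = 0.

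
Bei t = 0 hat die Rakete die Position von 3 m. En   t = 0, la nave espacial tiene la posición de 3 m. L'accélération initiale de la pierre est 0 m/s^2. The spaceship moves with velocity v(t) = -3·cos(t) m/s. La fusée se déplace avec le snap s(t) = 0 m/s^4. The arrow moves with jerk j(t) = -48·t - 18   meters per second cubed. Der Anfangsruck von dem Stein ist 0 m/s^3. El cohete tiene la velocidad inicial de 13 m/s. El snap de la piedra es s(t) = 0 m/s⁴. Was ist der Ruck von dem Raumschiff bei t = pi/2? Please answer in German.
Ausgehend von der Geschwindigkeit v(t) = -3·cos(t), nehmen wir 2 Ableitungen. Die Ableitung von der Geschwindigkeit ergibt die Beschleunigung: a(t) = 3·sin(t). Durch Ableiten von der Beschleunigung erhalten wir den Ruck: j(t) = 3·cos(t). Mit j(t) = 3·cos(t) und Einsetzen von t = pi/2, finden wir j = 0.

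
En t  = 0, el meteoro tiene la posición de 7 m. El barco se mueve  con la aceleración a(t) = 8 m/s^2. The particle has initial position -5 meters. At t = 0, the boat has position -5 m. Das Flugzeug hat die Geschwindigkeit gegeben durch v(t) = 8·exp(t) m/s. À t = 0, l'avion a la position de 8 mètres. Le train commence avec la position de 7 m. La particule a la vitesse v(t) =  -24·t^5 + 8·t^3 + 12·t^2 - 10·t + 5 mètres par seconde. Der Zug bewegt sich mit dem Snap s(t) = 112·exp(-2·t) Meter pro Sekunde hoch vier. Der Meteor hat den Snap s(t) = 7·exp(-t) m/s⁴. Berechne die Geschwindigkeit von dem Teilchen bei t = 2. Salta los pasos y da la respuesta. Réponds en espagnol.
La respuesta es -671.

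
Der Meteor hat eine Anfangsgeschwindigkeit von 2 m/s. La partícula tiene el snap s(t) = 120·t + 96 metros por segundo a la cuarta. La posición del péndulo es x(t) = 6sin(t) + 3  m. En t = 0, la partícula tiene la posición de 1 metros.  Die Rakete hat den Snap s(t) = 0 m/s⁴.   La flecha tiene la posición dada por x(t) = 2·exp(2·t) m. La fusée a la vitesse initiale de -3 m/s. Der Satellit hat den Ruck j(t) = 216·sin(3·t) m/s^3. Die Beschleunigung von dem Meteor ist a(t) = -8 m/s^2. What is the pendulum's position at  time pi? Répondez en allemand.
Wir haben die Position x(t) = 6·sin(t) + 3. Durch Einsetzen von t = pi: x(pi) = 3.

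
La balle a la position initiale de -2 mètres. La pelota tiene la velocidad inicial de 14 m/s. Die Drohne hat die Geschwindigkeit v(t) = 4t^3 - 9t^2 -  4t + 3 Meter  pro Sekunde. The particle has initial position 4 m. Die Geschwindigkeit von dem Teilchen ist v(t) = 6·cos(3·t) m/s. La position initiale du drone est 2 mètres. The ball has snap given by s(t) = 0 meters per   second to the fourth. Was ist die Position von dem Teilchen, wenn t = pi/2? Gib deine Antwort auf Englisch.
We must find the antiderivative of our velocity equation v(t) = 6·cos(3·t) 1 time. Taking ∫v(t)dt and applying x(0) = 4, we find x(t) = 2·sin(3·t) + 4. From the given position equation x(t) = 2·sin(3·t) + 4, we substitute t = pi/2 to get x = 2.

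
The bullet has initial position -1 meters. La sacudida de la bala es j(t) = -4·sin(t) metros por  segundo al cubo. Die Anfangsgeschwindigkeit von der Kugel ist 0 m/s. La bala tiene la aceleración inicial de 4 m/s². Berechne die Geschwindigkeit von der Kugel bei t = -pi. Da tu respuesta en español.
Partiendo de la sacudida j(t) = -4·sin(t), tomamos 2 integrales. Integrando la sacudida y usando la condición inicial a(0) = 4, obtenemos a(t) = 4·cos(t). La integral de la aceleración es la velocidad. Usando v(0) = 0, obtenemos v(t) = 4·sin(t). Tenemos la velocidad v(t) = 4·sin(t). Sustituyendo t = -pi: v(-pi) = 0.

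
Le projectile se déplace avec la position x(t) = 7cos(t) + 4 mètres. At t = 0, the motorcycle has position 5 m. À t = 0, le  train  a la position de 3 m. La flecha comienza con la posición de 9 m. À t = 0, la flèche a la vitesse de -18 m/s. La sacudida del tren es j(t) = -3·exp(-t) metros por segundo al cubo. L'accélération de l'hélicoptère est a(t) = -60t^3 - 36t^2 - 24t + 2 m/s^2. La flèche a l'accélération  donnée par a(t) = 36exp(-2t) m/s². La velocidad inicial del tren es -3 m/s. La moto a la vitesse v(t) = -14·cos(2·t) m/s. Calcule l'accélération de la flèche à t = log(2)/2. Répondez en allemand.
Wir haben die Beschleunigung a(t) = 36·exp(-2·t). Durch Einsetzen von t = log(2)/2: a(log(2)/2) = 18.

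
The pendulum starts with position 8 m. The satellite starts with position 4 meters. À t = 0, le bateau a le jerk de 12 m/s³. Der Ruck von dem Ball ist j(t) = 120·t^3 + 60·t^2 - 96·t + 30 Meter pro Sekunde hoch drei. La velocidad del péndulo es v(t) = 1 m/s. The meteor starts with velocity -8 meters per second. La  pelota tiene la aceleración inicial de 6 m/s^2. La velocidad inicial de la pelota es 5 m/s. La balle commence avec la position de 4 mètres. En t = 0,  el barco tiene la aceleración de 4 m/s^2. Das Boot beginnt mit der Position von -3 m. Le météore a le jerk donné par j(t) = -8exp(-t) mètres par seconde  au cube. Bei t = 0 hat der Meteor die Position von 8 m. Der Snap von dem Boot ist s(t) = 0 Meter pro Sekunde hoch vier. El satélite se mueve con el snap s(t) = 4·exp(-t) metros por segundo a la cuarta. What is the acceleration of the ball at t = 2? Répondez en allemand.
Wir müssen unsere Gleichung für den Ruck j(t) = 120·t^3 + 60·t^2 - 96·t + 30 1-mal integrieren. Das Integral von dem Ruck, mit a(0) = 6, ergibt die Beschleunigung: a(t) = 30·t^4 + 20·t^3 - 48·t^2 + 30·t + 6. Wir haben die Beschleunigung a(t) = 30·t^4 + 20·t^3 - 48·t^2 + 30·t + 6. Durch Einsetzen von t = 2: a(2) = 514.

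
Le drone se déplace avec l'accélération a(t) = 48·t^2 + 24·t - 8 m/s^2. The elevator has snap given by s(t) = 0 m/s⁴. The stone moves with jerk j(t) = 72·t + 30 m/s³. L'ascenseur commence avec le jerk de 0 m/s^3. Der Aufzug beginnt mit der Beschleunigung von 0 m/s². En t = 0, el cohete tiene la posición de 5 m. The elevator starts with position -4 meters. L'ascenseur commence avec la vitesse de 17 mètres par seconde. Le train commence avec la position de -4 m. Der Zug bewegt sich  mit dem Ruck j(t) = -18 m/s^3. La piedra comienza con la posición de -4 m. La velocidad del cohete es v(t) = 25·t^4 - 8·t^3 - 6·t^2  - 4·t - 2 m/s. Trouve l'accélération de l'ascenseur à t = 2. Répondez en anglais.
To find the answer, we compute 2 integrals of s(t) = 0. Finding the antiderivative of s(t) and using j(0) = 0: j(t) = 0. The antiderivative of jerk is acceleration. Using a(0) = 0, we get a(t) = 0. Using a(t) = 0 and substituting t = 2, we find a = 0.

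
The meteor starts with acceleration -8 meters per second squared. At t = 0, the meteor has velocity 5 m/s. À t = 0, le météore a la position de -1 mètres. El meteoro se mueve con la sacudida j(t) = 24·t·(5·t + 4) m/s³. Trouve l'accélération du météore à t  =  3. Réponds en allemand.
Wir müssen unsere Gleichung für den Ruck j(t) = 24·t·(5·t + 4) 1-mal integrieren. Das Integral von dem Ruck ist die Beschleunigung. Mit a(0) = -8 erhalten wir a(t) = 40·t^3 + 48·t^2 - 8. Aus der Gleichung für die Beschleunigung a(t) = 40·t^3 + 48·t^2 - 8, setzen wir t = 3 ein und erhalten a = 1504.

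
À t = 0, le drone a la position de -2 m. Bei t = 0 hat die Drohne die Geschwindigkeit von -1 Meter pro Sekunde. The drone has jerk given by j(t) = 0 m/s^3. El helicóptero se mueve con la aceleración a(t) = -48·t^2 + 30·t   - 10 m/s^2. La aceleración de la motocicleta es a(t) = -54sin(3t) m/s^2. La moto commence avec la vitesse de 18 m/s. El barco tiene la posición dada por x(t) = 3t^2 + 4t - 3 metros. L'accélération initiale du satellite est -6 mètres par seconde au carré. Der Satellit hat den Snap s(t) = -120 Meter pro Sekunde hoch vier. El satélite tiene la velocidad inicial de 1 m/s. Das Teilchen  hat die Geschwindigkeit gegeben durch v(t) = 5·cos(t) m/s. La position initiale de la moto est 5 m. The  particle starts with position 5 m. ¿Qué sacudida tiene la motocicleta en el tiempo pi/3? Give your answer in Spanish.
Partiendo de la aceleración a(t) = -54·sin(3·t), tomamos 1 derivada. Tomando d/dt de a(t), encontramos j(t) = -162·cos(3·t). Usando j(t) = -162·cos(3·t) y sustituyendo t = pi/3, encontramos j = 162.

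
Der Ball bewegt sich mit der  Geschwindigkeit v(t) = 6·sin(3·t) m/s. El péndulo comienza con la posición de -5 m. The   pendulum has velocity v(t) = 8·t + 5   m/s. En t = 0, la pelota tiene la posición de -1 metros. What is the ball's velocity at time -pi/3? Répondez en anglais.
Using v(t) = 6·sin(3·t) and substituting t = -pi/3, we find v = 0.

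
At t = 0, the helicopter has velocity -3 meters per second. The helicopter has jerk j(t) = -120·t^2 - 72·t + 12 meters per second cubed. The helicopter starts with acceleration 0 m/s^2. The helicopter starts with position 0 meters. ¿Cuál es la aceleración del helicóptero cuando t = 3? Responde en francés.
Nous devons trouver l'intégrale de notre équation du jerk j(t) = -120·t^2 - 72·t + 12 1 fois. En intégrant le jerk et en utilisant la condition initiale a(0) = 0, nous obtenons a(t) = 4·t·(-10·t^2 - 9·t + 3). Nous avons l'accélération a(t) = 4·t·(-10·t^2 - 9·t + 3). En substituant t = 3: a(3) = -1368.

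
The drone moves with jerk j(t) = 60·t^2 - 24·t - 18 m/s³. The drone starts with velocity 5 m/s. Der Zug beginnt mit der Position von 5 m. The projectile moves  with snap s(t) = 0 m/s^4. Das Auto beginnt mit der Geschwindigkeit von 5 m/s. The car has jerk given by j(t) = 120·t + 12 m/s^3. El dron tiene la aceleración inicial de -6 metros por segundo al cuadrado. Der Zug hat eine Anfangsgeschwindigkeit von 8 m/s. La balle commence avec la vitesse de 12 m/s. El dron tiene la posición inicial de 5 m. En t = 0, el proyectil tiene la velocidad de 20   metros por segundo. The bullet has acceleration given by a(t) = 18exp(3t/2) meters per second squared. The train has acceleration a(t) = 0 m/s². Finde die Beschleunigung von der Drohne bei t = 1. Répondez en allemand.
Wir müssen unsere Gleichung für den Ruck j(t) = 60·t^2 - 24·t - 18 1-mal integrieren. Mit ∫j(t)dt und Anwendung von a(0) = -6, finden wir a(t) = 20·t^3 - 12·t^2 - 18·t - 6. Aus der Gleichung für die Beschleunigung a(t) = 20·t^3 - 12·t^2 - 18·t - 6, setzen wir t = 1 ein und erhalten a = -16.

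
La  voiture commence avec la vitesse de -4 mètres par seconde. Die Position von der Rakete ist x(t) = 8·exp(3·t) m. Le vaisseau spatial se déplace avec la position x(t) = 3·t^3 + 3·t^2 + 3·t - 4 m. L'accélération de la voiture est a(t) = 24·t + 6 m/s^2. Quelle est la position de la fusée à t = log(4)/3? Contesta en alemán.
Aus der Gleichung für die Position x(t) = 8·exp(3·t), setzen wir t = log(4)/3 ein und erhalten x = 32.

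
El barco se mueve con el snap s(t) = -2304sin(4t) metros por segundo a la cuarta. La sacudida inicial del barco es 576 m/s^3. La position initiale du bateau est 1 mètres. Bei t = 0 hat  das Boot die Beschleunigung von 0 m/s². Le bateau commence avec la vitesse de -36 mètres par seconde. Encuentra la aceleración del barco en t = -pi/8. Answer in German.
Ausgehend von dem Snap s(t) = -2304·sin(4·t), nehmen wir 2 Integrale. Mit ∫s(t)dt und Anwendung von j(0) = 576, finden wir j(t) = 576·cos(4·t). Mit ∫j(t)dt und Anwendung von a(0) = 0, finden wir a(t) = 144·sin(4·t). Aus der Gleichung für die Beschleunigung a(t) = 144·sin(4·t), setzen wir t = -pi/8 ein und erhalten a = -144.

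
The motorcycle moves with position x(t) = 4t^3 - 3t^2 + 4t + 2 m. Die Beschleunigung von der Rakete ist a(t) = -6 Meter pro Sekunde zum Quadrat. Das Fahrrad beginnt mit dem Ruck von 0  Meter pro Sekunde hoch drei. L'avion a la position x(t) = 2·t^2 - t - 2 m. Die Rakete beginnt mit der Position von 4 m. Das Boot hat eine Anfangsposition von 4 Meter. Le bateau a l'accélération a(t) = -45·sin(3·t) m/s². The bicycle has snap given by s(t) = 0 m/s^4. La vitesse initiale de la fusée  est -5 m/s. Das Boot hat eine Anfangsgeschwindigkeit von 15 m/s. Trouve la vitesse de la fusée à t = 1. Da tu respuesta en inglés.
We need to integrate our acceleration equation a(t) = -6 1 time. Finding the antiderivative of a(t) and using v(0) = -5: v(t) = -6·t - 5. We have velocity v(t) = -6·t - 5. Substituting t = 1: v(1) = -11.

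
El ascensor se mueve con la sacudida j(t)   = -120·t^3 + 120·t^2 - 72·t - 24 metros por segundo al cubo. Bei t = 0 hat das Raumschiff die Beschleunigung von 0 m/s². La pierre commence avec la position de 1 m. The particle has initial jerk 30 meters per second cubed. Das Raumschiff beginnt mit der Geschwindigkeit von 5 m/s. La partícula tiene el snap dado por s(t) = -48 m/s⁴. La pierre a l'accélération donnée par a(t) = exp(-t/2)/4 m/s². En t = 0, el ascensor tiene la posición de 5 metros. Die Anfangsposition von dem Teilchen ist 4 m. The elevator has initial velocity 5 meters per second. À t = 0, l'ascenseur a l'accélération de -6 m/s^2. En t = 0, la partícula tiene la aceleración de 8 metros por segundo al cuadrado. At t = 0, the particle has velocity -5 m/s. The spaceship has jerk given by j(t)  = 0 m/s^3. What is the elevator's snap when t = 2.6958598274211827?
Starting from jerk j(t) = -120·t^3 + 120·t^2 - 72·t - 24, we take 1 derivative. The derivative of jerk gives snap: s(t) = -360·t^2 + 240·t - 72. We have snap s(t) = -360·t^2 + 240·t - 72. Substituting t = 2.6958598274211827: s(2.6958598274211827) = -2041.35131669613.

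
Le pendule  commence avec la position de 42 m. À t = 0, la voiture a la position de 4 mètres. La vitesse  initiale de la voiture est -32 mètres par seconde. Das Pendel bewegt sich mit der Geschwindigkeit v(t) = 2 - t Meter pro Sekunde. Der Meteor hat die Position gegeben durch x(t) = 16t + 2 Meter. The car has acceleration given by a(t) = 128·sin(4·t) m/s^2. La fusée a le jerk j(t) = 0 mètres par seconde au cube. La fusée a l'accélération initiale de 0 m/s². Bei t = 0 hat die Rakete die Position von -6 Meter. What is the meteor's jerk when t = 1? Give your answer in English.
We must differentiate our position equation x(t) = 16·t + 2 3 times. Differentiating position, we get velocity: v(t) = 16. Differentiating velocity, we get acceleration: a(t) = 0. The derivative of acceleration gives jerk: j(t) = 0. We have jerk j(t) = 0. Substituting t = 1: j(1) = 0.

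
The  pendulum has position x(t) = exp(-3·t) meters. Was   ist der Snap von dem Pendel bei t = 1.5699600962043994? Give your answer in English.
Starting from position x(t) = exp(-3·t), we take 4 derivatives. Taking d/dt of x(t), we find v(t) = -3·exp(-3·t). The derivative of velocity gives acceleration: a(t) = 9·exp(-3·t). Differentiating acceleration, we get jerk: j(t) = -27·exp(-3·t). Taking d/dt of j(t), we find s(t) = 81·exp(-3·t). We have snap s(t) = 81·exp(-3·t). Substituting t = 1.5699600962043994: s(1.5699600962043994) = 0.729474305331316.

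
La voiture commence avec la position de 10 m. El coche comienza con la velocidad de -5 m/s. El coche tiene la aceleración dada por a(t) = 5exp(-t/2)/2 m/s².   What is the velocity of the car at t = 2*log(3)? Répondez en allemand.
Um dies zu lösen, müssen wir 1 Integral unserer Gleichung für die Beschleunigung a(t) = 5·exp(-t/2)/2 finden. Die Stammfunktion von der Beschleunigung ist die Geschwindigkeit. Mit v(0) = -5 erhalten wir v(t) = -5·exp(-t/2). Wir haben die Geschwindigkeit v(t) = -5·exp(-t/2). Durch Einsetzen von t = 2*log(3): v(2*log(3)) = -5/3.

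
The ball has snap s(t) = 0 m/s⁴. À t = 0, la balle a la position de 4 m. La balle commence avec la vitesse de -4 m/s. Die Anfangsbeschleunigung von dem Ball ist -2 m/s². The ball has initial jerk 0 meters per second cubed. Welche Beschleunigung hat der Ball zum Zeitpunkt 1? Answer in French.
Nous devons trouver la primitive de notre équation du snap s(t) = 0 2 fois. En prenant ∫s(t)dt et en appliquant j(0) = 0, nous trouvons j(t) = 0. La primitive du jerk est l'accélération. En utilisant a(0) = -2, nous obtenons a(t) = -2. En utilisant a(t) = -2 et en substituant t = 1, nous trouvons a = -2.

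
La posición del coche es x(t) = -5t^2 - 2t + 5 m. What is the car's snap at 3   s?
We must differentiate our position equation x(t) = -5·t^2 - 2·t + 5 4 times. Taking d/dt of x(t), we find v(t) = -10·t - 2. The derivative of velocity gives acceleration: a(t) = -10. The derivative of acceleration gives jerk: j(t) = 0. Taking d/dt of j(t), we find s(t) = 0. Using s(t) = 0 and substituting t = 3, we find s = 0.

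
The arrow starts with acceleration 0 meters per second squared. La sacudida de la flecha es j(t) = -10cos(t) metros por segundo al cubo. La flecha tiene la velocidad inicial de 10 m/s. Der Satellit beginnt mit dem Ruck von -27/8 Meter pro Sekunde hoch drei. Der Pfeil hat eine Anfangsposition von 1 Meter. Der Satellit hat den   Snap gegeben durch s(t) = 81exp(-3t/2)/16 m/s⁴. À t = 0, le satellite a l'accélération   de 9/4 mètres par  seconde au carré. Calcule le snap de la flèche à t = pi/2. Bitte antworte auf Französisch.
Nous devons dériver notre équation du jerk j(t) = -10·cos(t) 1 fois. En prenant d/dt de j(t), nous trouvons s(t) = 10·sin(t). De l'équation du snap s(t) = 10·sin(t), nous substituons t = pi/2 pour obtenir s = 10.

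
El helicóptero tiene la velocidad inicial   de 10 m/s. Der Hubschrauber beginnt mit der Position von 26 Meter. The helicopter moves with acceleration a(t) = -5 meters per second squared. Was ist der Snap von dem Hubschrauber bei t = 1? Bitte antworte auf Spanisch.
Debemos derivar nuestra ecuación de la aceleración a(t) = -5 2 veces. La derivada de la aceleración da la sacudida: j(t) = 0. La derivada de la sacudida da el snap: s(t) = 0. De la ecuación del snap s(t) = 0, sustituimos t = 1 para obtener s = 0.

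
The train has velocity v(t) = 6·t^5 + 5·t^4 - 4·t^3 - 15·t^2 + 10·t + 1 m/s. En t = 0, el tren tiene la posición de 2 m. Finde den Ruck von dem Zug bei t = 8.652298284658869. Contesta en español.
Partiendo de la velocidad v(t) = 6·t^5 + 5·t^4 - 4·t^3 - 15·t^2 + 10·t + 1, tomamos 2 derivadas. Derivando la velocidad, obtenemos la aceleración: a(t) = 30·t^4 + 20·t^3 - 12·t^2 - 30·t + 10. Derivando la aceleración, obtenemos la sacudida: j(t) = 120·t^3 + 60·t^2 - 24·t - 30. Tenemos la sacudida j(t) = 120·t^3 + 60·t^2 - 24·t - 30. Sustituyendo t = 8.652298284658869: j(8.652298284658869) = 81981.7590529253.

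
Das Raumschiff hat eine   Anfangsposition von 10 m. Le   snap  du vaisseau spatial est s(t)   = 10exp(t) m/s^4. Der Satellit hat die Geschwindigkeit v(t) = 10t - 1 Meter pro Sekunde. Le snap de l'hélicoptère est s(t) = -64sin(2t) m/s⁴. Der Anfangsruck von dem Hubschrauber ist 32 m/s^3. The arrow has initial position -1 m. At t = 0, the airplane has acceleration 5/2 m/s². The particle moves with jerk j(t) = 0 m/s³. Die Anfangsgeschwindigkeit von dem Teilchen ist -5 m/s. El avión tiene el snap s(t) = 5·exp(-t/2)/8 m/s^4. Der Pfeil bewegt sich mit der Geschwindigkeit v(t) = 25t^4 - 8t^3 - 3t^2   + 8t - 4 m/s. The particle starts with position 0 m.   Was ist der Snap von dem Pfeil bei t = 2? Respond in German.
Um dies zu lösen, müssen wir 3 Ableitungen unserer Gleichung für die Geschwindigkeit v(t) = 25·t^4 - 8·t^3 - 3·t^2 + 8·t - 4 nehmen. Die Ableitung von der Geschwindigkeit ergibt die Beschleunigung: a(t) = 100·t^3 - 24·t^2 - 6·t + 8. Durch Ableiten von der Beschleunigung erhalten wir den Ruck: j(t) = 300·t^2 - 48·t - 6. Mit d/dt von j(t) finden wir s(t) = 600·t - 48. Mit s(t) = 600·t - 48 und Einsetzen von t = 2, finden wir s = 1152.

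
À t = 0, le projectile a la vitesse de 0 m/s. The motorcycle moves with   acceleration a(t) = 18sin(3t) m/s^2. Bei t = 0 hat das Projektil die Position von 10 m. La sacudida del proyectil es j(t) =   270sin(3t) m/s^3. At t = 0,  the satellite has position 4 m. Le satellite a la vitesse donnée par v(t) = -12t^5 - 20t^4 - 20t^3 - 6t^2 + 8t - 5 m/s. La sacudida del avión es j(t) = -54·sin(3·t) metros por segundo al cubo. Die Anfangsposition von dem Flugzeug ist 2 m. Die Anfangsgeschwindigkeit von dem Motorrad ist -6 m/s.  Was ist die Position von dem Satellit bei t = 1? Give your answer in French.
Pour résoudre ceci, nous devons prendre 1 primitive de notre équation de la vitesse v(t) = -12·t^5 - 20·t^4 - 20·t^3 - 6·t^2 + 8·t - 5. La primitive de la vitesse, avec x(0) = 4, donne la position: x(t) = -2·t^6 - 4·t^5 - 5·t^4 - 2·t^3 + 4·t^2 - 5·t + 4. Nous avons la position x(t) = -2·t^6 - 4·t^5 - 5·t^4 - 2·t^3 + 4·t^2 - 5·t + 4. En substituant t = 1: x(1) = -10.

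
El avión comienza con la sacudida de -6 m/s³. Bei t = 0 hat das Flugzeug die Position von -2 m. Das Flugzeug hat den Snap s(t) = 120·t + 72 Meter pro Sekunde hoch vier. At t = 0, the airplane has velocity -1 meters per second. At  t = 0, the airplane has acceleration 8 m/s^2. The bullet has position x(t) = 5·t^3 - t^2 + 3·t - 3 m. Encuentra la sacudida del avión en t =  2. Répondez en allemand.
Um dies zu lösen, müssen wir 1 Stammfunktion unserer Gleichung für den Snap s(t) = 120·t + 72 finden. Die Stammfunktion von dem Snap, mit j(0) = -6, ergibt den Ruck: j(t) = 60·t^2 + 72·t - 6. Aus der Gleichung für den Ruck j(t) = 60·t^2 + 72·t - 6, setzen wir t = 2 ein und erhalten j = 378.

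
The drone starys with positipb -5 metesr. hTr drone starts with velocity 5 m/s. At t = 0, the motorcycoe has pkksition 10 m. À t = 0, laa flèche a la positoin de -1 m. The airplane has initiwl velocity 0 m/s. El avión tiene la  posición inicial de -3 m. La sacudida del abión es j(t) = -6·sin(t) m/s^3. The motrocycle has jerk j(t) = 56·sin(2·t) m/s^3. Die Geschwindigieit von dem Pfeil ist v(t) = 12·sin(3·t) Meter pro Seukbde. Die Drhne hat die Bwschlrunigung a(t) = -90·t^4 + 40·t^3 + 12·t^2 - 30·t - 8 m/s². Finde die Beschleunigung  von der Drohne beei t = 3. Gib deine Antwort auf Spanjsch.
De la ecuación de la aceleración a(t) = -90·t^4 + 40·t^3 + 12·t^2 - 30·t - 8, sustituimos t = 3 para obtener a = -6200.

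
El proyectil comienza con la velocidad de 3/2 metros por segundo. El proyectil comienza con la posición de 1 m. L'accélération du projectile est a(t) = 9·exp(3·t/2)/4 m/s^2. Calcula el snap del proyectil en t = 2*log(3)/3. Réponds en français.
Pour résoudre ceci, nous devons prendre 2 dérivées de notre équation de l'accélération a(t) = 9·exp(3·t/2)/4. En prenant d/dt de a(t), nous trouvons j(t) = 27·exp(3·t/2)/8. La dérivée du jerk donne le snap: s(t) = 81·exp(3·t/2)/16. Nous avons le snap s(t) = 81·exp(3·t/2)/16. En substituant t = 2*log(3)/3: s(2*log(3)/3) = 243/16.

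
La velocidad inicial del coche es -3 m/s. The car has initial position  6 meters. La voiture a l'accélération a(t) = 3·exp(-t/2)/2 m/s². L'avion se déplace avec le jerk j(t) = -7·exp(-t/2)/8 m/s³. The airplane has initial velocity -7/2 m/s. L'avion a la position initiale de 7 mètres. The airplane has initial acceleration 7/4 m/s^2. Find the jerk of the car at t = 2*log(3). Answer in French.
Nous devons dériver notre équation de l'accélération a(t) = 3·exp(-t/2)/2 1 fois. En prenant d/dt de a(t), nous trouvons j(t) = -3·exp(-t/2)/4. En utilisant j(t) = -3·exp(-t/2)/4 et en substituant t = 2*log(3), nous trouvons j = -1/4.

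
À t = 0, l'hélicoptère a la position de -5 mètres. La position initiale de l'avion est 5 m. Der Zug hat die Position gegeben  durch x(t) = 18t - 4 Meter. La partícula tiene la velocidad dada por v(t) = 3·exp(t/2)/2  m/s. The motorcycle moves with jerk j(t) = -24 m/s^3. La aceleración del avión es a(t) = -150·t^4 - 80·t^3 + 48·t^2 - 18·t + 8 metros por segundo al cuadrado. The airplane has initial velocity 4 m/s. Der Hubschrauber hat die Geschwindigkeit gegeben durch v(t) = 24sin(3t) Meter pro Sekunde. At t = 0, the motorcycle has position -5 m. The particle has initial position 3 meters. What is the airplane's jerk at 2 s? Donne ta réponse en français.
En partant de l'accélération a(t) = -150·t^4 - 80·t^3 + 48·t^2 - 18·t + 8, nous prenons 1 dérivée. En dérivant l'accélération, nous obtenons le jerk: j(t) = -600·t^3 - 240·t^2 + 96·t - 18. Nous avons le jerk j(t) = -600·t^3 - 240·t^2 + 96·t - 18. En substituant t = 2: j(2) = -5586.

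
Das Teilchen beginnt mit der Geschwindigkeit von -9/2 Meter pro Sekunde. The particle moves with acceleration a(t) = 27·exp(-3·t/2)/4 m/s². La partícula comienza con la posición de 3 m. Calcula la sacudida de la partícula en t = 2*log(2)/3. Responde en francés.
Nous devons dériver notre équation de l'accélération a(t) = 27·exp(-3·t/2)/4 1 fois. En dérivant l'accélération, nous obtenons le jerk: j(t) = -81·exp(-3·t/2)/8. De l'équation du jerk j(t) = -81·exp(-3·t/2)/8, nous substituons t = 2*log(2)/3 pour obtenir j = -81/16.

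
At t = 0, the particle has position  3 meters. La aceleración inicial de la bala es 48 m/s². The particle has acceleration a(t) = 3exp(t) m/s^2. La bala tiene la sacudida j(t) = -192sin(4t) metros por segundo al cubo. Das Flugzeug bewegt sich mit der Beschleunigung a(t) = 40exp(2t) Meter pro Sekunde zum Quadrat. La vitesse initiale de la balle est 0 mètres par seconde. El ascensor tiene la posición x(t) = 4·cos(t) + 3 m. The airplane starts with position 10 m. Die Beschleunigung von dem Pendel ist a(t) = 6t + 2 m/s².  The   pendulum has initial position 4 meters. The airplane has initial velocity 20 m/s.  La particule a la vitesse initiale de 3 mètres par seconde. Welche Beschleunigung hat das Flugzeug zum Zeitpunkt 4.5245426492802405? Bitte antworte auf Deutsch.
Mit a(t) = 40·exp(2·t) und Einsetzen von t = 4.5245426492802405, finden wir a = 340429.982728813.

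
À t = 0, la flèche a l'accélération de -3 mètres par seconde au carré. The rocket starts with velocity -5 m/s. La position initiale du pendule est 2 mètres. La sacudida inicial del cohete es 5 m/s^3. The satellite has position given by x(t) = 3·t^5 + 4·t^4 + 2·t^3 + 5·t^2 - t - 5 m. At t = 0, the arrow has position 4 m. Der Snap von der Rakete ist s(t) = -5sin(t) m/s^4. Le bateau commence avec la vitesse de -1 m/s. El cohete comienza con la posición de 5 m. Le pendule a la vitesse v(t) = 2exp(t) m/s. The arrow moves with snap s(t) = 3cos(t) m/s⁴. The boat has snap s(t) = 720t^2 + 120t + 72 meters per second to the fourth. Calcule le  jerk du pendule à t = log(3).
En partant de la vitesse v(t) = 2·exp(t), nous prenons 2 dérivées. En prenant d/dt de v(t), nous trouvons a(t) = 2·exp(t). La dérivée de l'accélération donne le jerk: j(t) = 2·exp(t). En utilisant j(t) = 2·exp(t) et en substituant t = log(3), nous trouvons j = 6.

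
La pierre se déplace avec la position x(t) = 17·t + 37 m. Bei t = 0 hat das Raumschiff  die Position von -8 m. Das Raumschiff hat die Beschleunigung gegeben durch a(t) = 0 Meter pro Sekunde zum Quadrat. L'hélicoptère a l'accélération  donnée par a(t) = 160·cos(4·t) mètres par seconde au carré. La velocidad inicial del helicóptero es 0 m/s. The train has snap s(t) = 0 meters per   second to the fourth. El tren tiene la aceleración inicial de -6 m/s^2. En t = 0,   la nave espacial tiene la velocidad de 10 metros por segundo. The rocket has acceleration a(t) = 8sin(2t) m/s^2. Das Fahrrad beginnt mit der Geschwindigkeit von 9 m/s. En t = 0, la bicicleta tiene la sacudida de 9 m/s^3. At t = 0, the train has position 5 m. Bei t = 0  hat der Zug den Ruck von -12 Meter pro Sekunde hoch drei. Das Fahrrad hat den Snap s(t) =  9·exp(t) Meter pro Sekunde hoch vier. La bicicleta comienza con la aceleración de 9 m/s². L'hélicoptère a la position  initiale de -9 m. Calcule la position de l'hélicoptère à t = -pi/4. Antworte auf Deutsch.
Wir müssen das Integral unserer Gleichung für die Beschleunigung a(t) = 160·cos(4·t) 2-mal finden. Das Integral von der Beschleunigung, mit v(0) = 0, ergibt die Geschwindigkeit: v(t) = 40·sin(4·t). Durch Integration von der Geschwindigkeit und Verwendung der Anfangsbedingung x(0) = -9, erhalten wir x(t) = 1 - 10·cos(4·t). Aus der Gleichung für die Position x(t) = 1 - 10·cos(4·t), setzen wir t = -pi/4 ein und erhalten x = 11.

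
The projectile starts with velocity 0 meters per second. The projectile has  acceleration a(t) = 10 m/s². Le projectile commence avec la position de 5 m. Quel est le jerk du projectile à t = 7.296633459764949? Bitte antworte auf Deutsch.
Um dies zu lösen, müssen wir 1 Ableitung unserer Gleichung für die Beschleunigung a(t) = 10 nehmen. Die Ableitung von der Beschleunigung ergibt den Ruck: j(t) = 0. Aus der Gleichung für den Ruck j(t) = 0, setzen wir t = 7.296633459764949 ein und erhalten j = 0.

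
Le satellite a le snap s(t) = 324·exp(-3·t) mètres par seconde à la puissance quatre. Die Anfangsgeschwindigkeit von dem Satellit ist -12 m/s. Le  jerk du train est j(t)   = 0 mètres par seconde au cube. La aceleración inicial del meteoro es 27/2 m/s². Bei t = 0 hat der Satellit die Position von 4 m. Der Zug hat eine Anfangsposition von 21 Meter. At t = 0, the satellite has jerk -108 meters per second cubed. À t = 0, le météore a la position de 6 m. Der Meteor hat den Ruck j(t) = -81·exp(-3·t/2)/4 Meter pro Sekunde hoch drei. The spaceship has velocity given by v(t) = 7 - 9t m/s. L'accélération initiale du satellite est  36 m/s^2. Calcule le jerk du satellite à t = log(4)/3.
Nous devons trouver l'intégrale de notre équation du snap s(t) = 324·exp(-3·t) 1 fois. En intégrant le snap et en utilisant la condition initiale j(0) = -108, nous obtenons j(t) = -108·exp(-3·t). De l'équation du jerk j(t) = -108·exp(-3·t), nous substituons t = log(4)/3 pour obtenir j = -27.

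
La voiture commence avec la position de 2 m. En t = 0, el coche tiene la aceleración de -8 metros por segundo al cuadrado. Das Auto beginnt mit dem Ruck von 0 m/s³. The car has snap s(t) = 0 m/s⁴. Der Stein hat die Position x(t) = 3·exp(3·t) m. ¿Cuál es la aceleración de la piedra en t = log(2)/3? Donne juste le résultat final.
En t = log(2)/3, a = 54.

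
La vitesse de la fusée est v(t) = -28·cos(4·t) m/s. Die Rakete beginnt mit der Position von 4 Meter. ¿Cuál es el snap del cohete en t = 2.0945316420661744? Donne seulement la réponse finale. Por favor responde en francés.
Le snap à t = 2.0945316420661744 est s = -1551.42793395788.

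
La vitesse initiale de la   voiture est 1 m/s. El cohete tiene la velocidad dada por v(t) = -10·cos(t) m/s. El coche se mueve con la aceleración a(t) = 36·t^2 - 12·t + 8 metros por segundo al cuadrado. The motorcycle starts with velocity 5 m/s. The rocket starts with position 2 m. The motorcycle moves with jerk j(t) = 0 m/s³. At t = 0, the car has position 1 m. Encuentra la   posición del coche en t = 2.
Necesitamos integrar nuestra ecuación de la aceleración a(t) = 36·t^2 - 12·t + 8 2 veces. La antiderivada de la aceleración es la velocidad. Usando v(0) = 1, obtenemos v(t) = 12·t^3 - 6·t^2 + 8·t + 1. La antiderivada de la velocidad es la posición. Usando x(0) = 1, obtenemos x(t) = 3·t^4 - 2·t^3 + 4·t^2 + t + 1. De la ecuación de la posición x(t) = 3·t^4 - 2·t^3 + 4·t^2 + t + 1, sustituimos t = 2 para obtener x = 51.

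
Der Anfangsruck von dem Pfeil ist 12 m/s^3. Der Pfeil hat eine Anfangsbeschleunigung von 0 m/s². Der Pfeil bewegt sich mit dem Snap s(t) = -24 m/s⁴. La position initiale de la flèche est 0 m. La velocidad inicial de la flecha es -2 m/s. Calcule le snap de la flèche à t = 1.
Nous avons le snap s(t) = -24. En substituant t = 1: s(1) = -24.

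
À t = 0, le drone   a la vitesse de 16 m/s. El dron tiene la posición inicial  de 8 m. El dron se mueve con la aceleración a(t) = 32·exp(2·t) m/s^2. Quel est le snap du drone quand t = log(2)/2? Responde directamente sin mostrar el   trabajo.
Le snap à t = log(2)/2 est s = 256.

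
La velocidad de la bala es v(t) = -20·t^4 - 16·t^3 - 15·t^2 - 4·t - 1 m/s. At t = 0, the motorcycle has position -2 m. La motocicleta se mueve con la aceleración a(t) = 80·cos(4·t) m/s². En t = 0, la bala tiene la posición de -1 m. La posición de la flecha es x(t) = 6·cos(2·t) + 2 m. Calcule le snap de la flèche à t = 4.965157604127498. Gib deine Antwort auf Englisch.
Starting from position x(t) = 6·cos(2·t) + 2, we take 4 derivatives. The derivative of position gives velocity: v(t) = -12·sin(2·t). Taking d/dt of v(t), we find a(t) = -24·cos(2·t). The derivative of acceleration gives jerk: j(t) = 48·sin(2·t). The derivative of jerk gives snap: s(t) = 96·cos(2·t). From the given snap equation s(t) = 96·cos(2·t), we substitute t = 4.965157604127498 to get s = -83.9917846852743.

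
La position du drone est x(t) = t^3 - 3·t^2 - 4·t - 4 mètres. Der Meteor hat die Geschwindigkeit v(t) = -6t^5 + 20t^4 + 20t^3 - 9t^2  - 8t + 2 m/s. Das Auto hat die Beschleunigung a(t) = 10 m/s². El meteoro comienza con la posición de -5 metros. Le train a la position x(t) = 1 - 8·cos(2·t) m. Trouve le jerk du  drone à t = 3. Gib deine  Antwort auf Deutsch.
Um dies zu lösen, müssen wir 3 Ableitungen unserer Gleichung für die Position x(t) = t^3 - 3·t^2 - 4·t - 4 nehmen. Die Ableitung von der Position ergibt die Geschwindigkeit: v(t) = 3·t^2 - 6·t - 4. Durch Ableiten von der Geschwindigkeit erhalten wir die Beschleunigung: a(t) = 6·t - 6. Die Ableitung von der Beschleunigung ergibt den Ruck: j(t) = 6. Aus der Gleichung für den Ruck j(t) = 6, setzen wir t = 3 ein und erhalten j = 6.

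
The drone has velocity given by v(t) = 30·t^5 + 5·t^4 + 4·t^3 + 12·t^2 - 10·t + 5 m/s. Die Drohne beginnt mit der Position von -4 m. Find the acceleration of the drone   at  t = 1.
To solve this, we need to take 1 derivative of our velocity equation v(t) = 30·t^5 + 5·t^4 + 4·t^3 + 12·t^2 - 10·t + 5. Differentiating velocity, we get acceleration: a(t) = 150·t^4 + 20·t^3 + 12·t^2 + 24·t - 10. From the given acceleration equation a(t) = 150·t^4 + 20·t^3 + 12·t^2 + 24·t - 10, we substitute t = 1 to get a = 196.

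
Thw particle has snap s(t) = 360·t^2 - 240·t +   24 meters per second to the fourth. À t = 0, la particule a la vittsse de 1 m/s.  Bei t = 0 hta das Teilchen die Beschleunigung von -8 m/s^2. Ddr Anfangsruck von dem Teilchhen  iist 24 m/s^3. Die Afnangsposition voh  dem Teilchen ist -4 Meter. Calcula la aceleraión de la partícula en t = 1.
Para resolver esto, necesitamos tomar 2 antiderivadas de nuestra ecuación del snap s(t) = 360·t^2 - 240·t + 24. La integral del snap es la sacudida. Usando j(0) = 24, obtenemos j(t) = 120·t^3 - 120·t^2 + 24·t + 24. Integrando la sacudida y usando la condición inicial a(0) = -8, obtenemos a(t) = 30·t^4 - 40·t^3 + 12·t^2 + 24·t - 8. Tenemos la aceleración a(t) = 30·t^4 - 40·t^3 + 12·t^2 + 24·t - 8. Sustituyendo t = 1: a(1) = 18.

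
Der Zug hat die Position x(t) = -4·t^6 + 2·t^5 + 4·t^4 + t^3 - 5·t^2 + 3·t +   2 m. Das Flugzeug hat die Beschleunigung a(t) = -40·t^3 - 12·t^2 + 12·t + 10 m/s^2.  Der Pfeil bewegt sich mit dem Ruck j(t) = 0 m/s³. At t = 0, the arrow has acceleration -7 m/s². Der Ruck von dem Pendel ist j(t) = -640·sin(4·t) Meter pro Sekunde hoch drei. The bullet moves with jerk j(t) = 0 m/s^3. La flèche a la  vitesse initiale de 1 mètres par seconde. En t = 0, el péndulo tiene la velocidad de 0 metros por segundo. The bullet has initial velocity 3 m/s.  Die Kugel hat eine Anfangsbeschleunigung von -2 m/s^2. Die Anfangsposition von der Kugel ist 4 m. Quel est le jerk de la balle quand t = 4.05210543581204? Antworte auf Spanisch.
Usando j(t) = 0 y sustituyendo t = 4.05210543581204, encontramos j = 0.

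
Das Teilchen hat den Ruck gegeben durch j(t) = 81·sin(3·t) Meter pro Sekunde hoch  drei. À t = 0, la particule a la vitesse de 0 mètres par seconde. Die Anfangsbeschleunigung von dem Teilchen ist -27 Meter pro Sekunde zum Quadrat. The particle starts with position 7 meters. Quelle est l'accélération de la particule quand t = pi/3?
Nous devons trouver l'intégrale de notre équation du jerk j(t) = 81·sin(3·t) 1 fois. En prenant ∫j(t)dt et en appliquant a(0) = -27, nous trouvons a(t) = -27·cos(3·t). De l'équation de l'accélération a(t) = -27·cos(3·t), nous substituons t = pi/3 pour obtenir a = 27.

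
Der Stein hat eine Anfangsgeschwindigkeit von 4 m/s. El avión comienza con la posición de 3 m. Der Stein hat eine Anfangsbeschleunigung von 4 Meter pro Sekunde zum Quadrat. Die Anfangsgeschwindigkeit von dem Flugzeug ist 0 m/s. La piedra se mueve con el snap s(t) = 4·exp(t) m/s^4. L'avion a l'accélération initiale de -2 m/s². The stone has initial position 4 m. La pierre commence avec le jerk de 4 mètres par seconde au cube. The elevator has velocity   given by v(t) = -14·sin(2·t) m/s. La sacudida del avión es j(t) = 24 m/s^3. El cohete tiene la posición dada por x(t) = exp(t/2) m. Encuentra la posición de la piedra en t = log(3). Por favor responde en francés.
En partant du snap s(t) = 4·exp(t), nous prenons 4 intégrales. En intégrant le snap et en utilisant la condition initiale j(0) = 4, nous obtenons j(t) = 4·exp(t). L'intégrale du jerk, avec a(0) = 4, donne l'accélération: a(t) = 4·exp(t). En prenant ∫a(t)dt et en appliquant v(0) = 4, nous trouvons v(t) = 4·exp(t). L'intégrale de la vitesse est la position. En utilisant x(0) = 4, nous obtenons x(t) = 4·exp(t). En utilisant x(t) = 4·exp(t) et en substituant t = log(3), nous trouvons x = 12.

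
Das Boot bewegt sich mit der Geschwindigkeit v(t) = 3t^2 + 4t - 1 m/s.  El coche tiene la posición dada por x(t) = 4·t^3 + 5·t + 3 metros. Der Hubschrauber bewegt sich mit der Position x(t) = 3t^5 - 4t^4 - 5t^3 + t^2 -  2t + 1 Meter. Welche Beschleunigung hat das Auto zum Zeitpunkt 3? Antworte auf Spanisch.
Para resolver esto, necesitamos tomar 2 derivadas de nuestra ecuación de la posición x(t) = 4·t^3 + 5·t + 3. La derivada de la posición da la velocidad: v(t) = 12·t^2 + 5. La derivada de la velocidad da la aceleración: a(t) = 24·t. Usando a(t) = 24·t y sustituyendo t = 3, encontramos a = 72.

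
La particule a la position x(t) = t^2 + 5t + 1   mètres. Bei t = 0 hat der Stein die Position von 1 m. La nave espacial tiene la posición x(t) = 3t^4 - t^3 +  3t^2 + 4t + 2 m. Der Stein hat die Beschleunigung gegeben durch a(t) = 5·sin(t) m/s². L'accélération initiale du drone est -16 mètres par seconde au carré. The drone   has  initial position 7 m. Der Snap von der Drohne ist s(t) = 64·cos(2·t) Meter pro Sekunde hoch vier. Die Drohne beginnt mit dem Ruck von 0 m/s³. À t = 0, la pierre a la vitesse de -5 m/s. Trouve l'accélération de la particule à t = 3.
Pour résoudre ceci, nous devons prendre 2 dérivées de notre équation de la position x(t) = t^2 + 5·t + 1. En dérivant la position, nous obtenons la vitesse: v(t) = 2·t + 5. La dérivée de la vitesse donne l'accélération: a(t) = 2. En utilisant a(t) = 2 et en substituant t = 3, nous trouvons a = 2.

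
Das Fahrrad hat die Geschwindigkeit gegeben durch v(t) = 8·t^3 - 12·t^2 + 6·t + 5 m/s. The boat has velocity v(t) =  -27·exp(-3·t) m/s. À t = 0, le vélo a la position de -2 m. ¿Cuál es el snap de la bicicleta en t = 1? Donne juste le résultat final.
La respuesta es 48.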